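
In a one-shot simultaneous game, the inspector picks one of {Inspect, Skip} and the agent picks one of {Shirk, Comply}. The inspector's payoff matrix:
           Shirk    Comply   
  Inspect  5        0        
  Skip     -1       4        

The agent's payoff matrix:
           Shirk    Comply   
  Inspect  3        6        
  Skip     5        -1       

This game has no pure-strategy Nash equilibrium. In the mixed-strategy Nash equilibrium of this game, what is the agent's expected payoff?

11/3

The inspector's mix must leave the agent indifferent between Shirk and Comply.
  the agent's expected payoff from Shirk: p·3 + (1−p)·5 = -2p + 5
  the agent's expected payoff from Comply: p·6 + (1−p)·(-1) = 7p - 1
  -2p + 5 = 7p - 1  ⇒  -9p = -6  ⇒  p = 2/3.
At equilibrium the agent is indifferent across columns, so the agent's payoff equals the payoff from Shirk: (2/3)·3 + (1/3)·5 = 11/3.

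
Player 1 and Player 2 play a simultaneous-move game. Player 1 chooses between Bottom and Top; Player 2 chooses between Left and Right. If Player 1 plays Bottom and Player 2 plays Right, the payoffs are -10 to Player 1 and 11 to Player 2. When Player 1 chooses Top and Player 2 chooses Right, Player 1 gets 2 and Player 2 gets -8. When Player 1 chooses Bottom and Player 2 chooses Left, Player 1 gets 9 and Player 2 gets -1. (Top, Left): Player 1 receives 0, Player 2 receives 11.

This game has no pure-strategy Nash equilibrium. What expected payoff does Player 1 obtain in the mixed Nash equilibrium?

6/7

Player 2's mix must leave Player 1 indifferent between Bottom and Top.
  Player 1's payoff from Bottom: q·9 + (1−q)·(-10) = 19q - 10
  Player 1's payoff from Top: q·0 + (1−q)·2 = -2q + 2
  19q - 10 = -2q + 2  ⇒  21q = 12  ⇒  q = 4/7.
At equilibrium Player 1 is indifferent across rows, so Player 1's payoff equals the payoff from Bottom: (4/7)·9 + (3/7)·(-10) = 6/7.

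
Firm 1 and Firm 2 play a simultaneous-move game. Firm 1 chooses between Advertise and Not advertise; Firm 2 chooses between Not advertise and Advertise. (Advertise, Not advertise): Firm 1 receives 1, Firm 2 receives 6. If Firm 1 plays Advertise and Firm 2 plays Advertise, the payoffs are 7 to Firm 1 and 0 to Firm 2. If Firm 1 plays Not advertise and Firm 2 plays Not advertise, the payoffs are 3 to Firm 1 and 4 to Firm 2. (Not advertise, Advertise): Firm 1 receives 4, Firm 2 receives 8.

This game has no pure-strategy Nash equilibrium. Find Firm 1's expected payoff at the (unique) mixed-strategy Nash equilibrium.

Firm 1's indifference between Advertise and Not advertise determines Firm 2's mixing probability q:
  Firm 1's payoff to Advertise: q·1 + (1−q)·7 = -6q + 7
  Firm 1's payoff to Not advertise: q·3 + (1−q)·4 = -q + 4
  -6q + 7 = -q + 4  ⇒  -5q = -3  ⇒  q = 3/5.
At equilibrium Firm 1 is indifferent across rows, so Firm 1's payoff equals the payoff from Advertise: (3/5)·1 + (2/5)·7 = 17/5.

17/5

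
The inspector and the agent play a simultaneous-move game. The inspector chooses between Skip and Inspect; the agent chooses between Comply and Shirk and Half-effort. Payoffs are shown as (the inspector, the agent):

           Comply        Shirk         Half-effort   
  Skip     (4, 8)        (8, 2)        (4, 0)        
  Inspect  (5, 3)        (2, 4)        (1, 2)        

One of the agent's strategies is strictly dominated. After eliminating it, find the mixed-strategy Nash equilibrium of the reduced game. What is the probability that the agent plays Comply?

The agent's strategy Half-effort is strictly dominated by Shirk: 2 > 0 and 4 > 2. Eliminate Half-effort.
The inspector's indifference between Skip and Inspect determines the agent's mixing probability q:
  the inspector's expected payoff from Skip: q·4 + (1−q)·8 = -4q + 8
  the inspector's expected payoff from Inspect: q·5 + (1−q)·2 = 3q + 2
  -4q + 8 = 3q + 2  ⇒  -7q = -6  ⇒  q = 6/7.

q = 6/7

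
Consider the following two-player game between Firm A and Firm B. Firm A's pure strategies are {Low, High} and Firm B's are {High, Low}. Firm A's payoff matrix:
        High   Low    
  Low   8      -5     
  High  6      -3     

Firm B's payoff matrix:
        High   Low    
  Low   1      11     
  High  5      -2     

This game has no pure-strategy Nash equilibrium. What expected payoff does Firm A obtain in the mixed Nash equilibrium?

3/2

Set Firm A's expected payoff from Low equal to that from High:
  Firm A's payoff from Low: q·8 + (1−q)·(-5) = 13q - 5
  Firm A's payoff from High: q·6 + (1−q)·(-3) = 9q - 3
  13q - 5 = 9q - 3  ⇒  4q = 2  ⇒  q = 1/2.
At equilibrium Firm A is indifferent across rows, so Firm A's payoff equals the payoff from Low: (1/2)·8 + (1/2)·(-5) = 3/2.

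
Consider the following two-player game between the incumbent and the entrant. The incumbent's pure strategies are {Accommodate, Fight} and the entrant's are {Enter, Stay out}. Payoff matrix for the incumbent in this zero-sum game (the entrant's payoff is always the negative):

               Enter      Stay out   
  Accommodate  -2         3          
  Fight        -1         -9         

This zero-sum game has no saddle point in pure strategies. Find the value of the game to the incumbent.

The incumbent's indifference between Accommodate and Fight determines the entrant's mixing probability q:
  the incumbent's payoff to Accommodate: q·(-2) + (1−q)·3 = -5q + 3
  the incumbent's payoff to Fight: q·(-1) + (1−q)·(-9) = 8q - 9
  -5q + 3 = 8q - 9  ⇒  -13q = -12  ⇒  q = 12/13.
The value is the incumbent's expected payoff against this mix (using Accommodate): (12/13)·(-2) + (1/13)·3 = -21/13.

v = -21/13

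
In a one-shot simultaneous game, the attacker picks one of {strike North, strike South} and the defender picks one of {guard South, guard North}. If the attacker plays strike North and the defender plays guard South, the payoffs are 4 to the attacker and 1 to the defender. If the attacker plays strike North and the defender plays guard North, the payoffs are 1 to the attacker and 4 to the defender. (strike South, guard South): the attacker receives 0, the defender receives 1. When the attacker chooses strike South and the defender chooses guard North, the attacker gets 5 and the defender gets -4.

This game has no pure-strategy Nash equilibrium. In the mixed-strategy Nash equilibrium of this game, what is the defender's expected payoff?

In a mixed equilibrium the defender is indifferent between guard South and guard North; this condition fixes p.
  the defender's payoff to guard South: p·1 + (1−p)·1 = 1
  the defender's payoff to guard North: p·4 + (1−p)·(-4) = 8p - 4
  1 = 8p - 4  ⇒  -8p = -5  ⇒  p = 5/8.
At equilibrium the defender is indifferent across columns, so the defender's payoff equals the payoff from guard South: (5/8)·1 + (3/8)·1 = 1.

1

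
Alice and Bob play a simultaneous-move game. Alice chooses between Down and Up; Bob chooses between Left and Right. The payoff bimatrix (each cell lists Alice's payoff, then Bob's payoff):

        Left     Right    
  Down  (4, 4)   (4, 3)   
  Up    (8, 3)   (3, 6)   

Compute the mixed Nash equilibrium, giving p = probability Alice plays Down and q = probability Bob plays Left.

p = 3/4, q = 1/5

Alice's mix must leave Bob indifferent between Left and Right.
  Bob's payoff from Left: p·4 + (1−p)·3 = p + 3
  Bob's payoff from Right: p·3 + (1−p)·6 = -3p + 6
  p + 3 = -3p + 6  ⇒  4p = 3  ⇒  p = 3/4.
Set Alice's expected payoff from Down equal to that from Up:
  Alice's expected payoff from Down: q·4 + (1−q)·4 = 4
  Alice's expected payoff from Up: q·8 + (1−q)·3 = 5q + 3
  4 = 5q + 3  ⇒  -5q = -1  ⇒  q = 1/5.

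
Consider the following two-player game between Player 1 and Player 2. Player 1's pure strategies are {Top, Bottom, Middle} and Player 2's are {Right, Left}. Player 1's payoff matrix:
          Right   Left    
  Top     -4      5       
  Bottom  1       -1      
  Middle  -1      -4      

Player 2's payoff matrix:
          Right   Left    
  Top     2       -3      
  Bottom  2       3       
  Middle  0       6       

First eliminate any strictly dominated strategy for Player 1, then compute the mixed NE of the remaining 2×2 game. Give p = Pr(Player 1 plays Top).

Player 1's strategy Middle is strictly dominated by Bottom: 1 > -1 and -1 > -4. Eliminate Middle.
Player 2's indifference between Right and Left determines Player 1's mixing probability p:
  Player 2's payoff to Right: p·2 + (1−p)·2 = 2
  Player 2's payoff to Left: p·(-3) + (1−p)·3 = -6p + 3
  2 = -6p + 3  ⇒  6p = 1  ⇒  p = 1/6.

p = 1/6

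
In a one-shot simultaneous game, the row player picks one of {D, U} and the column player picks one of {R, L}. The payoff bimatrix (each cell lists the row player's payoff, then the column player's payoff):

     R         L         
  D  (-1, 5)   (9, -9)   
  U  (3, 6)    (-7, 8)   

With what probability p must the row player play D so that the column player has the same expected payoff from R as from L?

For the column player to be willing to mix, the column player must be indifferent between R and L, which pins down the row player's mix.
  the column player's payoff to R: p·5 + (1−p)·6 = -p + 6
  the column player's payoff to L: p·(-9) + (1−p)·8 = -17p + 8
  -p + 6 = -17p + 8  ⇒  16p = 2  ⇒  p = 1/8.

p = 1/8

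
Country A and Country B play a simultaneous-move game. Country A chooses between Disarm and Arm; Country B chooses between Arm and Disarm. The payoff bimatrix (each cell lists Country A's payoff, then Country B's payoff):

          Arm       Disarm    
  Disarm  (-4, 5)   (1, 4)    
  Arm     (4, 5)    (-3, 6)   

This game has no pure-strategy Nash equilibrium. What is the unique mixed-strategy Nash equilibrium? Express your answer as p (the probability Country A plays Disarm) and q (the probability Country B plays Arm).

p = 1/2, q = 1/3

Country B's indifference between Arm and Disarm determines Country A's mixing probability p:
  Country B's payoff from Arm: p·5 + (1−p)·5 = 5
  Country B's payoff from Disarm: p·4 + (1−p)·6 = -2p + 6
  5 = -2p + 6  ⇒  2p = 1  ⇒  p = 1/2.
Country B's mix must leave Country A indifferent between Disarm and Arm.
  Country A's expected payoff from Disarm: q·(-4) + (1−q)·1 = -5q + 1
  Country A's expected payoff from Arm: q·4 + (1−q)·(-3) = 7q - 3
  -5q + 1 = 7q - 3  ⇒  -12q = -4  ⇒  q = 1/3.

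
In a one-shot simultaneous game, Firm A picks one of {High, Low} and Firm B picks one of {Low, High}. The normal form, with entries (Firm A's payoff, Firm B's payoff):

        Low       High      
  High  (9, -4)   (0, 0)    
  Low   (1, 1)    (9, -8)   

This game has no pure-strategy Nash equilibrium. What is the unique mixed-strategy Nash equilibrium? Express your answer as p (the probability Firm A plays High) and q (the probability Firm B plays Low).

Firm A's mix must leave Firm B indifferent between Low and High.
  Firm B's payoff from Low: p·(-4) + (1−p)·1 = -5p + 1
  Firm B's payoff from High: p·0 + (1−p)·(-8) = 8p - 8
  -5p + 1 = 8p - 8  ⇒  -13p = -9  ⇒  p = 9/13.
Firm B's mix must leave Firm A indifferent between High and Low.
  Firm A's expected payoff from High: q·9 + (1−q)·0 = 9q
  Firm A's expected payoff from Low: q·1 + (1−q)·9 = -8q + 9
  9q = -8q + 9  ⇒  17q = 9  ⇒  q = 9/17.

p = 9/13, q = 9/17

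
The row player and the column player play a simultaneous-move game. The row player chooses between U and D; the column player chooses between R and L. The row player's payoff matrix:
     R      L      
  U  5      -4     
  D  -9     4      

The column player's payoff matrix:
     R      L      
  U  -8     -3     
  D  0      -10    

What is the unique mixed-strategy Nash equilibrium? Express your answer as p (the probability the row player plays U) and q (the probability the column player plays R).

For the column player to be willing to mix, the column player must be indifferent between R and L, which pins down the row player's mix.
  the column player's payoff to R: p·(-8) + (1−p)·0 = -8p
  the column player's payoff to L: p·(-3) + (1−p)·(-10) = 7p - 10
  -8p = 7p - 10  ⇒  -15p = -10  ⇒  p = 2/3.
Set the row player's expected payoff from U equal to that from D:
  the row player's payoff to U: q·5 + (1−q)·(-4) = 9q - 4
  the row player's payoff to D: q·(-9) + (1−q)·4 = -13q + 4
  9q - 4 = -13q + 4  ⇒  22q = 8  ⇒  q = 4/11.

p = 2/3, q = 4/11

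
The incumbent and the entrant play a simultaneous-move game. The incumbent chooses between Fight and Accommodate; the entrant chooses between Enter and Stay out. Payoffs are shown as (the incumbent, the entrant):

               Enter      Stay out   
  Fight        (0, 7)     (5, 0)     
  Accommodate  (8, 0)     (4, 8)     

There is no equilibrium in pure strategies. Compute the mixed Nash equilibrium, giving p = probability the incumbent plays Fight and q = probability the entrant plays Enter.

p = 8/15, q = 1/9

In a mixed equilibrium the entrant is indifferent between Enter and Stay out; this condition fixes p.
  the entrant's payoff from Enter: p·7 + (1−p)·0 = 7p
  the entrant's payoff from Stay out: p·0 + (1−p)·8 = -8p + 8
  7p = -8p + 8  ⇒  15p = 8  ⇒  p = 8/15.
The entrant's mix must leave the incumbent indifferent between Fight and Accommodate.
  the incumbent's expected payoff from Fight: q·0 + (1−q)·5 = -5q + 5
  the incumbent's expected payoff from Accommodate: q·8 + (1−q)·4 = 4q + 4
  -5q + 5 = 4q + 4  ⇒  -9q = -1  ⇒  q = 1/9.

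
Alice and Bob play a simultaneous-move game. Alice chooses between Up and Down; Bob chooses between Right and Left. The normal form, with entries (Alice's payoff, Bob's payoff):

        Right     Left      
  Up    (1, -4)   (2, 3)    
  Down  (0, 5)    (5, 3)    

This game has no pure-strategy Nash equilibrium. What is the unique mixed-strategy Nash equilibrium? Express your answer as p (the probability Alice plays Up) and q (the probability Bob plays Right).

In a mixed equilibrium Bob is indifferent between Right and Left; this condition fixes p.
  Bob's payoff from Right: p·(-4) + (1−p)·5 = -9p + 5
  Bob's payoff from Left: p·3 + (1−p)·3 = 3
  -9p + 5 = 3  ⇒  -9p = -2  ⇒  p = 2/9.
For Alice to be willing to mix, Alice must be indifferent between Up and Down, which pins down Bob's mix.
  Alice's expected payoff from Up: q·1 + (1−q)·2 = -q + 2
  Alice's expected payoff from Down: q·0 + (1−q)·5 = -5q + 5
  -q + 2 = -5q + 5  ⇒  4q = 3  ⇒  q = 3/4.

p = 2/9, q = 3/4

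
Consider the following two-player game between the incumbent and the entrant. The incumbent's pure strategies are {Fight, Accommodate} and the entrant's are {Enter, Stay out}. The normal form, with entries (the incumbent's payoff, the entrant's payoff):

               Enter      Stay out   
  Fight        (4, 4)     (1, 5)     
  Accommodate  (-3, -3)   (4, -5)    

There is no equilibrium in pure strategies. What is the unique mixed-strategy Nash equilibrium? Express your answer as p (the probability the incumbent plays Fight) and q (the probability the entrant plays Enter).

p = 2/3, q = 3/10

For the entrant to be willing to mix, the entrant must be indifferent between Enter and Stay out, which pins down the incumbent's mix.
  the entrant's payoff to Enter: p·4 + (1−p)·(-3) = 7p - 3
  the entrant's payoff to Stay out: p·5 + (1−p)·(-5) = 10p - 5
  7p - 3 = 10p - 5  ⇒  -3p = -2  ⇒  p = 2/3.
In a mixed equilibrium the incumbent is indifferent between Fight and Accommodate; this condition fixes q.
  the incumbent's expected payoff from Fight: q·4 + (1−q)·1 = 3q + 1
  the incumbent's expected payoff from Accommodate: q·(-3) + (1−q)·4 = -7q + 4
  3q + 1 = -7q + 4  ⇒  10q = 3  ⇒  q = 3/10.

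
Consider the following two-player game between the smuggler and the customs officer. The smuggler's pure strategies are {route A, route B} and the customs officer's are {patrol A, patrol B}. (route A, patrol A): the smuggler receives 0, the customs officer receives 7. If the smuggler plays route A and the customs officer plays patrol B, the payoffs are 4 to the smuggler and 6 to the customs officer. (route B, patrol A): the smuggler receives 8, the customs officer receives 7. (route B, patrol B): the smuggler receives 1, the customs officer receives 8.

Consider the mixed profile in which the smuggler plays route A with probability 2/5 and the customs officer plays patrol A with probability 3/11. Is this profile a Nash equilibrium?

No

Given the smuggler's mix p = 2/5, the customs officer's payoff from patrol A is 7 but from patrol B is 36/5. The customs officer strictly prefers patrol B, so the customs officer would not mix.
So the proposed profile is not a Nash equilibrium.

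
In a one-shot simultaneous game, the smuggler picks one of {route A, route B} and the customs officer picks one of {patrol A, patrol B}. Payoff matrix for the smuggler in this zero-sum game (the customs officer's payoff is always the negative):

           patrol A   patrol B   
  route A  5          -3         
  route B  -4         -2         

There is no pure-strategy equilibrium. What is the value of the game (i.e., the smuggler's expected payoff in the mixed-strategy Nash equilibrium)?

v = -11/5

Set the smuggler's expected payoff from route A equal to that from route B:
  the smuggler's payoff to route A: q·5 + (1−q)·(-3) = 8q - 3
  the smuggler's payoff to route B: q·(-4) + (1−q)·(-2) = -2q - 2
  8q - 3 = -2q - 2  ⇒  10q = 1  ⇒  q = 1/10.
The value is the smuggler's expected payoff against this mix (using route A): (1/10)·5 + (9/10)·(-3) = -11/5.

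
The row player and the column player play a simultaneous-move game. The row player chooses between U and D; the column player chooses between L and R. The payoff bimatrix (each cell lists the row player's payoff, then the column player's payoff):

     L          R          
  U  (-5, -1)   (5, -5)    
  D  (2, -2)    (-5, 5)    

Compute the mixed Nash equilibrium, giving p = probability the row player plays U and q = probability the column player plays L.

Set the column player's expected payoff from L equal to that from R:
  the column player's payoff from L: p·(-1) + (1−p)·(-2) = p - 2
  the column player's payoff from R: p·(-5) + (1−p)·5 = -10p + 5
  p - 2 = -10p + 5  ⇒  11p = 7  ⇒  p = 7/11.
The row player's indifference between U and D determines the column player's mixing probability q:
  the row player's payoff from U: q·(-5) + (1−q)·5 = -10q + 5
  the row player's payoff from D: q·2 + (1−q)·(-5) = 7q - 5
  -10q + 5 = 7q - 5  ⇒  -17q = -10  ⇒  q = 10/17.

p = 7/11, q = 10/17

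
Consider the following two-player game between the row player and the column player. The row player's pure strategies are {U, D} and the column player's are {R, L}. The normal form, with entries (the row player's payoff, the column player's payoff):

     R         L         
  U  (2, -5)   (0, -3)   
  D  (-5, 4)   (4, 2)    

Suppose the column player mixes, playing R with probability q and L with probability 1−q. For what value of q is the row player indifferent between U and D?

Set the row player's expected payoff from U equal to that from D:
  the row player's expected payoff from U: q·2 + (1−q)·0 = 2q
  the row player's expected payoff from D: q·(-5) + (1−q)·4 = -9q + 4
  2q = -9q + 4  ⇒  11q = 4  ⇒  q = 4/11.

q = 4/11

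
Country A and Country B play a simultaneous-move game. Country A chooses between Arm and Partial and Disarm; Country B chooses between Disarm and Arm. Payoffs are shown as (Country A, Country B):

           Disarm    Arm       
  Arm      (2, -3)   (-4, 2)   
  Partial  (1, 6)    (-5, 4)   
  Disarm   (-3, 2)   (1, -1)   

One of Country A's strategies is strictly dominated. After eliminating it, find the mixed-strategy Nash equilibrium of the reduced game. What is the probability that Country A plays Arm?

p = 3/8

Country A's strategy Partial is strictly dominated by Arm: 2 > 1 and -4 > -5. Eliminate Partial.
Country A's mix must leave Country B indifferent between Disarm and Arm.
  Country B's payoff to Disarm: p·(-3) + (1−p)·2 = -5p + 2
  Country B's payoff to Arm: p·2 + (1−p)·(-1) = 3p - 1
  -5p + 2 = 3p - 1  ⇒  -8p = -3  ⇒  p = 3/8.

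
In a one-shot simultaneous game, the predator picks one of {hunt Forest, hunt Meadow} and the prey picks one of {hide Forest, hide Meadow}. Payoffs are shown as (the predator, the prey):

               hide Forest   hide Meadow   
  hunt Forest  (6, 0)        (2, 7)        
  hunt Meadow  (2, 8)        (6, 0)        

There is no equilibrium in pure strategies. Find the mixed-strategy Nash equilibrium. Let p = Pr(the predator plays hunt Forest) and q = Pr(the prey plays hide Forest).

p = 8/15, q = 1/2

For the prey to be willing to mix, the prey must be indifferent between hide Forest and hide Meadow, which pins down the predator's mix.
  the prey's payoff from hide Forest: p·0 + (1−p)·8 = -8p + 8
  the prey's payoff from hide Meadow: p·7 + (1−p)·0 = 7p
  -8p + 8 = 7p  ⇒  -15p = -8  ⇒  p = 8/15.
Set the predator's expected payoff from hunt Forest equal to that from hunt Meadow:
  the predator's expected payoff from hunt Forest: q·6 + (1−q)·2 = 4q + 2
  the predator's expected payoff from hunt Meadow: q·2 + (1−q)·6 = -4q + 6
  4q + 2 = -4q + 6  ⇒  8q = 4  ⇒  q = 1/2.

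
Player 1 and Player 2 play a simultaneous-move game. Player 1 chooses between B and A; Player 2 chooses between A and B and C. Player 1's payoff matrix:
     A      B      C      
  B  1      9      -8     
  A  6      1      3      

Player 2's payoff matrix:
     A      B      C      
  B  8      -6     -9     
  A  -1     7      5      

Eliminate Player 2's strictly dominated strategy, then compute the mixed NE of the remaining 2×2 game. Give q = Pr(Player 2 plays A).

Player 2's strategy C is strictly dominated by B: -6 > -9 and 7 > 5. Eliminate C.
Player 2's mix must leave Player 1 indifferent between B and A.
  Player 1's payoff to B: q·1 + (1−q)·9 = -8q + 9
  Player 1's payoff to A: q·6 + (1−q)·1 = 5q + 1
  -8q + 9 = 5q + 1  ⇒  -13q = -8  ⇒  q = 8/13.

q = 8/13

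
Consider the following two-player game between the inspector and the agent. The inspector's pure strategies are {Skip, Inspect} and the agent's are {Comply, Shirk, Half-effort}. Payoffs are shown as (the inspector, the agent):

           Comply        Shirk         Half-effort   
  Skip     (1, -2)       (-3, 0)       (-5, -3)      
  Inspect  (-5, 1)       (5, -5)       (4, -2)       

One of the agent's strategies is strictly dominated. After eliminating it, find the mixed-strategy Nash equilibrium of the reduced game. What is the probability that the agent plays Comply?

The agent's strategy Half-effort is strictly dominated by Comply: -2 > -3 and 1 > -2. Eliminate Half-effort.
For the inspector to be willing to mix, the inspector must be indifferent between Skip and Inspect, which pins down the agent's mix.
  the inspector's payoff from Skip: q·1 + (1−q)·(-3) = 4q - 3
  the inspector's payoff from Inspect: q·(-5) + (1−q)·5 = -10q + 5
  4q - 3 = -10q + 5  ⇒  14q = 8  ⇒  q = 4/7.

q = 4/7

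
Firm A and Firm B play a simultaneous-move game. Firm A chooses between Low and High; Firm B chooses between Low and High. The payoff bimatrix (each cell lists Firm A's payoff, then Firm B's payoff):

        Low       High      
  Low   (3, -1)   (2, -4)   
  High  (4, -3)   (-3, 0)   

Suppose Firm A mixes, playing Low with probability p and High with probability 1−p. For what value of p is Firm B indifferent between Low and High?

p = 1/2

Firm A's mix must leave Firm B indifferent between Low and High.
  Firm B's expected payoff from Low: p·(-1) + (1−p)·(-3) = 2p - 3
  Firm B's expected payoff from High: p·(-4) + (1−p)·0 = -4p
  2p - 3 = -4p  ⇒  6p = 3  ⇒  p = 1/2.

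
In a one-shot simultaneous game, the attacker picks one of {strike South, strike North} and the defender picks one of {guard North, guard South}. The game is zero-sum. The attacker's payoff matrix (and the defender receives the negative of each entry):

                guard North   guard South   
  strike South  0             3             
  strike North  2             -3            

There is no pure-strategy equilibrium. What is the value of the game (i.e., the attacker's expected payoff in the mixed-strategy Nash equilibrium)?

v = 3/4

In a mixed equilibrium the attacker is indifferent between strike South and strike North; this condition fixes q.
  the attacker's payoff from strike South: q·0 + (1−q)·3 = -3q + 3
  the attacker's payoff from strike North: q·2 + (1−q)·(-3) = 5q - 3
  -3q + 3 = 5q - 3  ⇒  -8q = -6  ⇒  q = 3/4.
The value is the attacker's expected payoff against this mix (using strike South): (3/4)·0 + (1/4)·3 = 3/4.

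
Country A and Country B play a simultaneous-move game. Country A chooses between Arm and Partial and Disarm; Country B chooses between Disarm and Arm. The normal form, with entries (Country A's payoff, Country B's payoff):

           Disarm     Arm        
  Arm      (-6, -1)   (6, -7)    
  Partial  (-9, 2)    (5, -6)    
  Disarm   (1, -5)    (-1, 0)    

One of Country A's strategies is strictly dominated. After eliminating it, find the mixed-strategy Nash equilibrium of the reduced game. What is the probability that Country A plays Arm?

p = 5/11

Country A's strategy Partial is strictly dominated by Arm: -6 > -9 and 6 > 5. Eliminate Partial.
For Country B to be willing to mix, Country B must be indifferent between Disarm and Arm, which pins down Country A's mix.
  Country B's payoff from Disarm: p·(-1) + (1−p)·(-5) = 4p - 5
  Country B's payoff from Arm: p·(-7) + (1−p)·0 = -7p
  4p - 5 = -7p  ⇒  11p = 5  ⇒  p = 5/11.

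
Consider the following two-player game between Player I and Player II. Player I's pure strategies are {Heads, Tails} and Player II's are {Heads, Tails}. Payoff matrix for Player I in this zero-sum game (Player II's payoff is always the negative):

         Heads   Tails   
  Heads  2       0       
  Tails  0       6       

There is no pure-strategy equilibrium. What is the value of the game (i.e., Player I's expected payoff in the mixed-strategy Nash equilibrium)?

Set Player I's expected payoff from Heads equal to that from Tails:
  Player I's payoff to Heads: q·2 + (1−q)·0 = 2q
  Player I's payoff to Tails: q·0 + (1−q)·6 = -6q + 6
  2q = -6q + 6  ⇒  8q = 6  ⇒  q = 3/4.
The value is Player I's expected payoff against this mix (using Heads): (3/4)·2 + (1/4)·0 = 3/2.

v = 3/2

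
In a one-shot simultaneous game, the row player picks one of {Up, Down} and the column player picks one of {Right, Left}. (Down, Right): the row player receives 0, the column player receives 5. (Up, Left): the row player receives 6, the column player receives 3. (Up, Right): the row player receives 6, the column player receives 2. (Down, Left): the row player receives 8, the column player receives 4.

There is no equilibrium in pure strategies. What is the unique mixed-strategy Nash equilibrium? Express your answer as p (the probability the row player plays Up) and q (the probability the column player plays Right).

p = 1/2, q = 1/4

Set the column player's expected payoff from Right equal to that from Left:
  the column player's expected payoff from Right: p·2 + (1−p)·5 = -3p + 5
  the column player's expected payoff from Left: p·3 + (1−p)·4 = -p + 4
  -3p + 5 = -p + 4  ⇒  -2p = -1  ⇒  p = 1/2.
In a mixed equilibrium the row player is indifferent between Up and Down; this condition fixes q.
  the row player's expected payoff from Up: q·6 + (1−q)·6 = 6
  the row player's expected payoff from Down: q·0 + (1−q)·8 = -8q + 8
  6 = -8q + 8  ⇒  8q = 2  ⇒  q = 1/4.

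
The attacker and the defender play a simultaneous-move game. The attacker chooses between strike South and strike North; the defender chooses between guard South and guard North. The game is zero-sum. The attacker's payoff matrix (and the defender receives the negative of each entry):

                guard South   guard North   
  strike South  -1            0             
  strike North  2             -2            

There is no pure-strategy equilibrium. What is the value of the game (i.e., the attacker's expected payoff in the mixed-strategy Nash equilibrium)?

v = -2/5

For the attacker to be willing to mix, the attacker must be indifferent between strike South and strike North, which pins down the defender's mix.
  the attacker's expected payoff from strike South: q·(-1) + (1−q)·0 = -q
  the attacker's expected payoff from strike North: q·2 + (1−q)·(-2) = 4q - 2
  -q = 4q - 2  ⇒  -5q = -2  ⇒  q = 2/5.
The value is the attacker's expected payoff against this mix (using strike South): (2/5)·(-1) + (3/5)·0 = -2/5.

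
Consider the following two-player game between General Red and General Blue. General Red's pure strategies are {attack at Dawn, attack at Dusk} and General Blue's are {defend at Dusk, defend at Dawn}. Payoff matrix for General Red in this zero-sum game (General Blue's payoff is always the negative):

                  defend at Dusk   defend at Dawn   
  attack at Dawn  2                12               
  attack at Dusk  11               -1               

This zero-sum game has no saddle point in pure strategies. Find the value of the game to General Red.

v = 67/11

General Red's indifference between attack at Dawn and attack at Dusk determines General Blue's mixing probability q:
  General Red's payoff to attack at Dawn: q·2 + (1−q)·12 = -10q + 12
  General Red's payoff to attack at Dusk: q·11 + (1−q)·(-1) = 12q - 1
  -10q + 12 = 12q - 1  ⇒  -22q = -13  ⇒  q = 13/22.
The value is General Red's expected payoff against this mix (using attack at Dawn): (13/22)·2 + (9/22)·12 = 67/11.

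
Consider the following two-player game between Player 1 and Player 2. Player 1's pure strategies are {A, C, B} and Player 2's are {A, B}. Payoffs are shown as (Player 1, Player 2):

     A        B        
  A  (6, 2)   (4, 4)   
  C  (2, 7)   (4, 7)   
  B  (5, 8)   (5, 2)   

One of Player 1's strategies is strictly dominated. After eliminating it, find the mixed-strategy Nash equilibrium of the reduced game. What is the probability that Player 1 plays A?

p = 3/4

Player 1's strategy C is strictly dominated by B: 5 > 2 and 5 > 4. Eliminate C.
In a mixed equilibrium Player 2 is indifferent between A and B; this condition fixes p.
  Player 2's payoff from A: p·2 + (1−p)·8 = -6p + 8
  Player 2's payoff from B: p·4 + (1−p)·2 = 2p + 2
  -6p + 8 = 2p + 2  ⇒  -8p = -6  ⇒  p = 3/4.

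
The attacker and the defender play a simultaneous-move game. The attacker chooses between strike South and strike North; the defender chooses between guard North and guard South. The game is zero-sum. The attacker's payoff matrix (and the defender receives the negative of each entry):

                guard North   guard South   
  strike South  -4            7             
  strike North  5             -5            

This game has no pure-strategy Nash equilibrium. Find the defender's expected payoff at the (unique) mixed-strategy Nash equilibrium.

-5/7

The attacker's mix must leave the defender indifferent between guard North and guard South.
  the defender's payoff to guard North: p·4 + (1−p)·(-5) = 9p - 5
  the defender's payoff to guard South: p·(-7) + (1−p)·5 = -12p + 5
  9p - 5 = -12p + 5  ⇒  21p = 10  ⇒  p = 10/21.
At equilibrium the defender is indifferent across columns, so the defender's payoff equals the payoff from guard North: (10/21)·4 + (11/21)·(-5) = -5/7.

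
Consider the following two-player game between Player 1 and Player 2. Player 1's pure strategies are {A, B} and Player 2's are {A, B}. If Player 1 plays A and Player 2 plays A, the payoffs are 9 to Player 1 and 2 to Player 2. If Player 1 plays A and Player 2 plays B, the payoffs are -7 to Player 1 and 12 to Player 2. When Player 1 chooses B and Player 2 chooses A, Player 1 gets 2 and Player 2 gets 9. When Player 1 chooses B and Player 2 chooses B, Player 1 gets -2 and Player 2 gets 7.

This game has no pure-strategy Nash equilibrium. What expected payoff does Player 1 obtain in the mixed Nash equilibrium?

-1/3

For Player 1 to be willing to mix, Player 1 must be indifferent between A and B, which pins down Player 2's mix.
  Player 1's expected payoff from A: q·9 + (1−q)·(-7) = 16q - 7
  Player 1's expected payoff from B: q·2 + (1−q)·(-2) = 4q - 2
  16q - 7 = 4q - 2  ⇒  12q = 5  ⇒  q = 5/12.
At equilibrium Player 1 is indifferent across rows, so Player 1's payoff equals the payoff from A: (5/12)·9 + (7/12)·(-7) = -1/3.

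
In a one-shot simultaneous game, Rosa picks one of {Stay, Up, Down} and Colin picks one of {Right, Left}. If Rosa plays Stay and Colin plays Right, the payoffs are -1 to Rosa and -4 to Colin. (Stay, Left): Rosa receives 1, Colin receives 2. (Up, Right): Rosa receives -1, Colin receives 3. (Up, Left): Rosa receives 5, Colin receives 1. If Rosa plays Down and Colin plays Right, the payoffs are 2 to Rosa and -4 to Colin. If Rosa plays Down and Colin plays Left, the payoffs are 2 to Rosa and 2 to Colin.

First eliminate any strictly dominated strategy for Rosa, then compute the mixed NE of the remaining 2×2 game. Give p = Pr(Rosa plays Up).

Rosa's strategy Stay is strictly dominated by Down: 2 > -1 and 2 > 1. Eliminate Stay.
Colin's indifference between Right and Left determines Rosa's mixing probability p:
  Colin's payoff to Right: p·3 + (1−p)·(-4) = 7p - 4
  Colin's payoff to Left: p·1 + (1−p)·2 = -p + 2
  7p - 4 = -p + 2  ⇒  8p = 6  ⇒  p = 3/4.

p = 3/4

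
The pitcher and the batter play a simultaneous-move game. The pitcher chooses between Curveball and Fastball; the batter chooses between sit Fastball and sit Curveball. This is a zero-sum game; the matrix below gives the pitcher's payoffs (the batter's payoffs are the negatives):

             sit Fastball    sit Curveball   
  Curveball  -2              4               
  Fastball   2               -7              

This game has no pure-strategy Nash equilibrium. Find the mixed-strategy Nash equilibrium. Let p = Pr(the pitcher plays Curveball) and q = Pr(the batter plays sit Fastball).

In a mixed equilibrium the batter is indifferent between sit Fastball and sit Curveball; this condition fixes p.
  the batter's payoff from sit Fastball: p·2 + (1−p)·(-2) = 4p - 2
  the batter's payoff from sit Curveball: p·(-4) + (1−p)·7 = -11p + 7
  4p - 2 = -11p + 7  ⇒  15p = 9  ⇒  p = 3/5.
In a mixed equilibrium the pitcher is indifferent between Curveball and Fastball; this condition fixes q.
  the pitcher's payoff to Curveball: q·(-2) + (1−q)·4 = -6q + 4
  the pitcher's payoff to Fastball: q·2 + (1−q)·(-7) = 9q - 7
  -6q + 4 = 9q - 7  ⇒  -15q = -11  ⇒  q = 11/15.

p = 3/5, q = 11/15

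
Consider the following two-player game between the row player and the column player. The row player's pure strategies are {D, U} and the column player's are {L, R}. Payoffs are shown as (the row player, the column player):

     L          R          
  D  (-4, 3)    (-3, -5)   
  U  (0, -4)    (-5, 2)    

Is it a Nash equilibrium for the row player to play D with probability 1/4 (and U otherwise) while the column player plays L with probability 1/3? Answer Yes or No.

Given the row player's mix p = 1/4, the column player's payoff from L is -9/4 but from R is 1/4. The column player strictly prefers R, so the column player would not mix.
So the proposed profile is not a Nash equilibrium.

No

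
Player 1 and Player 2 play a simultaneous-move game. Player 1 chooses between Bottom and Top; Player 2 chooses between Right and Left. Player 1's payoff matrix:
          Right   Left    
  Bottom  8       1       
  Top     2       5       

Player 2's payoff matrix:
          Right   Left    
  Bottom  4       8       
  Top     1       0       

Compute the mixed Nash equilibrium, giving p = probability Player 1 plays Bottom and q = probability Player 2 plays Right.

In a mixed equilibrium Player 2 is indifferent between Right and Left; this condition fixes p.
  Player 2's payoff to Right: p·4 + (1−p)·1 = 3p + 1
  Player 2's payoff to Left: p·8 + (1−p)·0 = 8p
  3p + 1 = 8p  ⇒  -5p = -1  ⇒  p = 1/5.
Player 1's indifference between Bottom and Top determines Player 2's mixing probability q:
  Player 1's payoff from Bottom: q·8 + (1−q)·1 = 7q + 1
  Player 1's payoff from Top: q·2 + (1−q)·5 = -3q + 5
  7q + 1 = -3q + 5  ⇒  10q = 4  ⇒  q = 2/5.

p = 1/5, q = 2/5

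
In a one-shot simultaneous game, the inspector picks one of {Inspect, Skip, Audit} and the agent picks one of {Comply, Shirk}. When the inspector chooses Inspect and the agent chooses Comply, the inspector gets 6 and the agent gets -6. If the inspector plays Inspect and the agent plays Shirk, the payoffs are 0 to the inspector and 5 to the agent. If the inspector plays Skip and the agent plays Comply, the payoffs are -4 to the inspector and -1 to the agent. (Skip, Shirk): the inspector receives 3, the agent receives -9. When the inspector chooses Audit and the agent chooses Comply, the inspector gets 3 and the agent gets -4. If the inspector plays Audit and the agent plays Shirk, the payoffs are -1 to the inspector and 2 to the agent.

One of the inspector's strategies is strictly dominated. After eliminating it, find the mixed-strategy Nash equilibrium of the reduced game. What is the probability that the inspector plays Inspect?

The inspector's strategy Audit is strictly dominated by Inspect: 6 > 3 and 0 > -1. Eliminate Audit.
The inspector's mix must leave the agent indifferent between Comply and Shirk.
  the agent's expected payoff from Comply: p·(-6) + (1−p)·(-1) = -5p - 1
  the agent's expected payoff from Shirk: p·5 + (1−p)·(-9) = 14p - 9
  -5p - 1 = 14p - 9  ⇒  -19p = -8  ⇒  p = 8/19.

p = 8/19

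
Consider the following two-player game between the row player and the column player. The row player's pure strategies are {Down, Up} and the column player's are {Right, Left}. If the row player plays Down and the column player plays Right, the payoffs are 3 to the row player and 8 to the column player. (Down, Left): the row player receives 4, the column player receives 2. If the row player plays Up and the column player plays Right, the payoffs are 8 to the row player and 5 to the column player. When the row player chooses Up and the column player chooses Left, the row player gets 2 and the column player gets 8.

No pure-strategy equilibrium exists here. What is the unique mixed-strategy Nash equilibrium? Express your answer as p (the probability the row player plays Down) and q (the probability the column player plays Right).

p = 1/3, q = 2/7

Set the column player's expected payoff from Right equal to that from Left:
  the column player's payoff from Right: p·8 + (1−p)·5 = 3p + 5
  the column player's payoff from Left: p·2 + (1−p)·8 = -6p + 8
  3p + 5 = -6p + 8  ⇒  9p = 3  ⇒  p = 1/3.
The row player's indifference between Down and Up determines the column player's mixing probability q:
  the row player's payoff to Down: q·3 + (1−q)·4 = -q + 4
  the row player's payoff to Up: q·8 + (1−q)·2 = 6q + 2
  -q + 4 = 6q + 2  ⇒  -7q = -2  ⇒  q = 2/7.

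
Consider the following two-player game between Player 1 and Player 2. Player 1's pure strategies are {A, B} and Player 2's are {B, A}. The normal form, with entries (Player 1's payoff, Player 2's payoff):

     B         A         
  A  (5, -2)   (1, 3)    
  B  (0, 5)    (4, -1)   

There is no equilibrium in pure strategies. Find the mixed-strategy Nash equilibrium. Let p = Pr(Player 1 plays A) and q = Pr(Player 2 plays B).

p = 6/11, q = 3/8

Set Player 2's expected payoff from B equal to that from A:
  Player 2's payoff from B: p·(-2) + (1−p)·5 = -7p + 5
  Player 2's payoff from A: p·3 + (1−p)·(-1) = 4p - 1
  -7p + 5 = 4p - 1  ⇒  -11p = -6  ⇒  p = 6/11.
Player 2's mix must leave Player 1 indifferent between A and B.
  Player 1's payoff from A: q·5 + (1−q)·1 = 4q + 1
  Player 1's payoff from B: q·0 + (1−q)·4 = -4q + 4
  4q + 1 = -4q + 4  ⇒  8q = 3  ⇒  q = 3/8.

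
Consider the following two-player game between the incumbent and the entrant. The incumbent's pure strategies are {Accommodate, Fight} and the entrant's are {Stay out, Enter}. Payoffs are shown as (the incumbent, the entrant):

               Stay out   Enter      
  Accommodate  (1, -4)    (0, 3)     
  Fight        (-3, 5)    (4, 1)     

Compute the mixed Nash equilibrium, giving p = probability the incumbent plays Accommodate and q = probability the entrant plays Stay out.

p = 4/11, q = 1/2

The incumbent's mix must leave the entrant indifferent between Stay out and Enter.
  the entrant's expected payoff from Stay out: p·(-4) + (1−p)·5 = -9p + 5
  the entrant's expected payoff from Enter: p·3 + (1−p)·1 = 2p + 1
  -9p + 5 = 2p + 1  ⇒  -11p = -4  ⇒  p = 4/11.
The incumbent's indifference between Accommodate and Fight determines the entrant's mixing probability q:
  the incumbent's expected payoff from Accommodate: q·1 + (1−q)·0 = q
  the incumbent's expected payoff from Fight: q·(-3) + (1−q)·4 = -7q + 4
  q = -7q + 4  ⇒  8q = 4  ⇒  q = 1/2.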